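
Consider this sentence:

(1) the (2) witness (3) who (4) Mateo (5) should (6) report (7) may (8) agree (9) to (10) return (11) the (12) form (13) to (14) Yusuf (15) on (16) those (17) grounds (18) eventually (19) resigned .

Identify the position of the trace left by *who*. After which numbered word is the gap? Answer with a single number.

6

The filler 'who' is interpreted as the subject of the clause embedded under 'report'. Fronting leaves a gap immediately after 'report':
The witness who Mateo should report ___ may agree to return the form to Yusuf on those grounds eventually resigned.
'report' is word 6.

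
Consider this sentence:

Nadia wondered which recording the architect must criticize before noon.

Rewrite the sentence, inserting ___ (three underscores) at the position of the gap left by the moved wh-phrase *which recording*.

Nadia wondered which recording the architect must criticize ___ before noon.

In situ: The architect must criticize which recording before noon.
The filler 'which recording' is interpreted as the direct object of 'criticize'. The gap is right after 'criticize'.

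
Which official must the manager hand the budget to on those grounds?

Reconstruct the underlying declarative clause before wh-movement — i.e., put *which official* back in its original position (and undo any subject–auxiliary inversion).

'which official' functions as the object of the preposition 'to' (recipient of 'hand'). Fronting leaves a gap immediately after 'to':
Which official must the manager hand the budget to ___ on those grounds?

The manager must hand the budget to which official on those grounds.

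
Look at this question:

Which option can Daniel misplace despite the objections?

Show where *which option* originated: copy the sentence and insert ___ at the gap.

Underlying clause: Daniel can misplace which option despite the objections.
'which option' is the direct object of 'misplace'. The gap is right after 'misplace'.

Which option can Daniel misplace ___ despite the objections?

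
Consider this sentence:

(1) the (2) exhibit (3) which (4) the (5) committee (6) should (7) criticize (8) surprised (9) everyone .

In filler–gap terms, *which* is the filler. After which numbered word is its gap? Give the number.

7

The filler 'which' is interpreted as the direct object of 'criticize'. Wh-movement fronts it, leaving a gap right after 'criticize':
The exhibit which the committee should criticize ___ surprised everyone.
'criticize' is word 7.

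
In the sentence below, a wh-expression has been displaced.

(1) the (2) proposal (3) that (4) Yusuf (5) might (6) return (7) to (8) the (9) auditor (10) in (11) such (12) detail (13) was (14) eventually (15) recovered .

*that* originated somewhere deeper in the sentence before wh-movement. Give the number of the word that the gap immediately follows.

6

'that' functions as the direct object of 'return'. It moves to the left edge, and the trace sits right after 'return':
The proposal that Yusuf might return ___ to the auditor in such detail was eventually recovered.
'return' is word 6.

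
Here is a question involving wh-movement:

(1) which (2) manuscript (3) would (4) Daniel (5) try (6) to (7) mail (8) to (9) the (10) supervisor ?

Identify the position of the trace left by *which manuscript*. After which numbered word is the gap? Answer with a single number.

Underlying clause: Daniel would try to mail which manuscript to the supervisor.
'which manuscript' functions as the direct object of 'mail'. Wh-movement fronts it, leaving a gap right after 'mail':
Which manuscript would Daniel try to mail ___ to the supervisor?
'mail' is word 7.

7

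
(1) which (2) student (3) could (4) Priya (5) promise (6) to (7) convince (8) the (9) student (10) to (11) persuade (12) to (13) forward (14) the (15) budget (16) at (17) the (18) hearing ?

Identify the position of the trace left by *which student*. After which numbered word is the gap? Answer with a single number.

11

In situ: Priya could promise to convince the student to persuade which student to forward the budget at the hearing.
'which student' is the direct object of 'persuade'. Wh-movement fronts it, leaving a gap right after 'persuade':
Which student could Priya promise to convince the student to persuade ___ to forward the budget at the hearing?
'persuade' is word 11.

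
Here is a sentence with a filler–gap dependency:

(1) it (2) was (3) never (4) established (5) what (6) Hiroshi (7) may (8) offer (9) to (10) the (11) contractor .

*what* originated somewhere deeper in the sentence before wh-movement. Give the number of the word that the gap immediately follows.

8

Pre-movement form: Hiroshi may offer what to the contractor.
'what' functions as the direct object of 'offer'. Fronting leaves a gap immediately after 'offer':
It was never established what Hiroshi may offer ___ to the contractor.
'offer' is word 8.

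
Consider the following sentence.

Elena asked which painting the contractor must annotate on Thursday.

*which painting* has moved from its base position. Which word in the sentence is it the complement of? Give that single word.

annotate

Underlying clause: The contractor must annotate which painting on Thursday.
'which painting' is the direct object of 'annotate'. It moves to the left edge, and the trace sits right after 'annotate':
Elena asked which painting the contractor must annotate ___ on Thursday.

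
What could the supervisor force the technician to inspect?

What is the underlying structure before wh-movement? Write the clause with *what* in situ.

The supervisor could force the technician to inspect what.

'what' functions as the direct object of 'inspect'. It moves to the left edge, and the trace sits right after 'inspect':
What could the supervisor force the technician to inspect ___?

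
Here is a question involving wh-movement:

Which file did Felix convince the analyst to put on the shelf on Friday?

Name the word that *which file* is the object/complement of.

put

Underlying clause: Felix did convince the analyst to put which file on the shelf on Friday.
'which file' is the direct object of 'put'. It moves to the left edge, and the trace sits right after 'put':
Which file did Felix convince the analyst to put ___ on the shelf on Friday?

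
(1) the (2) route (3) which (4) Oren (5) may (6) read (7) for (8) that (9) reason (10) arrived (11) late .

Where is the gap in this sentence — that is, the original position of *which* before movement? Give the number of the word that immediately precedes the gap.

6

'which' functions as the direct object of 'read'. Wh-movement fronts it, leaving a gap right after 'read':
The route which Oren may read ___ for that reason arrived late.
'read' is word 6.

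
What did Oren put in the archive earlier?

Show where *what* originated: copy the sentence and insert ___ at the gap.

Pre-movement form: Oren did put what in the archive earlier.
'what' functions as the direct object of 'put'. The gap is right after 'put'.

What did Oren put ___ in the archive earlier?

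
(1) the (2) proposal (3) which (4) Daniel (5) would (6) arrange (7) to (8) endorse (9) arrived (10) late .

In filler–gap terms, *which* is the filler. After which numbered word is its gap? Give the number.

'which' functions as the direct object of 'endorse'. It moves to the left edge, and the trace sits right after 'endorse':
The proposal which Daniel would arrange to endorse ___ arrived late.
'endorse' is word 8.

8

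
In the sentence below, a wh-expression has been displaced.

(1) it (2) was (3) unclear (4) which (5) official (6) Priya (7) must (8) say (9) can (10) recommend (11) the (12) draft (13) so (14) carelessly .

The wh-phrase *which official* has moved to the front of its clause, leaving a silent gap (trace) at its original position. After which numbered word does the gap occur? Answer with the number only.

Before movement: Priya must say which official can recommend the draft so carelessly.
The filler 'which official' is interpreted as the subject of the clause embedded under 'say'. It moves to the left edge, and the trace sits right after 'say':
It was unclear which official Priya must say ___ can recommend the draft so carelessly.
'say' is word 8.

8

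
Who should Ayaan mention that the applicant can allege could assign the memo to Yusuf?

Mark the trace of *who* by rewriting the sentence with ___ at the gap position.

Underlying clause: Ayaan should mention that the applicant can allege who could assign the memo to Yusuf.
'who' functions as the subject of the clause embedded under 'allege'. The gap is right after 'allege'.

Who should Ayaan mention that the applicant can allege ___ could assign the memo to Yusuf?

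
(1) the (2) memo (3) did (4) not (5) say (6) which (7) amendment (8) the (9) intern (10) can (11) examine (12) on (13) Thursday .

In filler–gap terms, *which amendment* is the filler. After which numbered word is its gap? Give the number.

11

In situ: The intern can examine which amendment on Thursday.
The filler 'which amendment' is interpreted as the direct object of 'examine'. Fronting leaves a gap immediately after 'examine':
The memo did not say which amendment the intern can examine ___ on Thursday.
'examine' is word 11.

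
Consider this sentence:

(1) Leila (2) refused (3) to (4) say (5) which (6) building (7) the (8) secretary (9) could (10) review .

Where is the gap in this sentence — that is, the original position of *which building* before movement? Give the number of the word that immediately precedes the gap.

Pre-movement form: The secretary could review which building.
'which building' is the direct object of 'review'. Wh-movement fronts it, leaving a gap right after 'review':
Leila refused to say which building the secretary could review ___.
'review' is word 10.

10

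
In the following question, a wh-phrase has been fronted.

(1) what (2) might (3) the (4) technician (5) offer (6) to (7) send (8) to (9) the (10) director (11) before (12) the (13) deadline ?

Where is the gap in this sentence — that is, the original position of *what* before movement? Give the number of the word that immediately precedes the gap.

Underlying clause: The technician might offer to send what to the director before the deadline.
'what' is the direct object of 'send'. Fronting leaves a gap immediately after 'send':
What might the technician offer to send ___ to the director before the deadline?
'send' is word 7.

7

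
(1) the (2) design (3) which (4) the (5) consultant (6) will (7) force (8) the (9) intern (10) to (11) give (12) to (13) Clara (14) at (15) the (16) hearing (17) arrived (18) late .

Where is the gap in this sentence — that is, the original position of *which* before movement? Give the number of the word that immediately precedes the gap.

11

'which' is the direct object of 'give'. It moves to the left edge, and the trace sits right after 'give':
The design which the consultant will force the intern to give ___ to Clara at the hearing arrived late.
'give' is word 11.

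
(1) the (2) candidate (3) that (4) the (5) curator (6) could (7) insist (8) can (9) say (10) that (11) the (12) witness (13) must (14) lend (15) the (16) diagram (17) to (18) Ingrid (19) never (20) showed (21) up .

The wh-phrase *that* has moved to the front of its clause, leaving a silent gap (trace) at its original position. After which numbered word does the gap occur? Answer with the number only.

7

'that' is the subject of the clause embedded under 'insist'. Wh-movement fronts it, leaving a gap right after 'insist':
The candidate that the curator could insist ___ can say that the witness must lend the diagram to Ingrid never showed up.
'insist' is word 7.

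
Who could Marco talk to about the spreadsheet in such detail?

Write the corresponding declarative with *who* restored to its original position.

Marco could talk to who about the spreadsheet in such detail.

'who' is the object of the preposition 'to'. Fronting leaves a gap immediately after 'to':
Who could Marco talk to ___ about the spreadsheet in such detail?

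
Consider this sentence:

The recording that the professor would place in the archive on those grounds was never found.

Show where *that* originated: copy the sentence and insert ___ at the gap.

'that' functions as the direct object of 'place'. The gap is right after 'place'.

The recording that the professor would place ___ in the archive on those grounds was never found.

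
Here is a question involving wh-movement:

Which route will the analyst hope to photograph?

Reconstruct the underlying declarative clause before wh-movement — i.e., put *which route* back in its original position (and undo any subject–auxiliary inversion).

'which route' functions as the direct object of 'photograph'. It moves to the left edge, and the trace sits right after 'photograph':
Which route will the analyst hope to photograph ___?

The analyst will hope to photograph which route.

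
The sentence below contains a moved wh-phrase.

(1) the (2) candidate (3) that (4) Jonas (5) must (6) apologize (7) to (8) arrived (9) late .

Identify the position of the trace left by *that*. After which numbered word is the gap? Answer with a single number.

7

'that' is the object of the preposition 'to'. Wh-movement fronts it, leaving a gap right after 'to':
The candidate that Jonas must apologize to ___ arrived late.
'to' is word 7.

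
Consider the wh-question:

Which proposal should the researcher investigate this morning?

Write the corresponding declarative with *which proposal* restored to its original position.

'which proposal' functions as the direct object of 'investigate'. Wh-movement fronts it, leaving a gap right after 'investigate':
Which proposal should the researcher investigate ___ this morning?

The researcher should investigate which proposal this morning.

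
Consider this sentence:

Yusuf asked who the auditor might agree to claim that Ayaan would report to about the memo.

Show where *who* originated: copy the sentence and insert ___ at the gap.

Yusuf asked who the auditor might agree to claim that Ayaan would report to ___ about the memo.

Before movement: The auditor might agree to claim that Ayaan would report to who about the memo.
'who' functions as the object of the preposition 'to'. The gap is right after 'to'.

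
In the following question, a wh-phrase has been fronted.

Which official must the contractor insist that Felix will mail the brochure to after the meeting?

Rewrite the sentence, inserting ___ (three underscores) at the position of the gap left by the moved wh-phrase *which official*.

In situ: The contractor must insist that Felix will mail the brochure to which official after the meeting.
The filler 'which official' is interpreted as the object of the preposition 'to' (recipient of 'mail'). The gap is right after 'to'.

Which official must the contractor insist that Felix will mail the brochure to ___ after the meeting?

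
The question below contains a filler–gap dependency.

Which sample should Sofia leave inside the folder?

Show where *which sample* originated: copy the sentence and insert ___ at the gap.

Underlying clause: Sofia should leave which sample inside the folder.
The filler 'which sample' is interpreted as the direct object of 'leave'. The gap is right after 'leave'.

Which sample should Sofia leave ___ inside the folder?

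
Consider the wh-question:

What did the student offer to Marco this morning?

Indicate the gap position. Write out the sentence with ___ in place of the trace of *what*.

Before movement: The student did offer what to Marco this morning.
'what' is the direct object of 'offer'. The gap is right after 'offer'.

What did the student offer ___ to Marco this morning?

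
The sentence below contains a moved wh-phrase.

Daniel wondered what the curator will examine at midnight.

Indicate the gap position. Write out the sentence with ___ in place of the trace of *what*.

Before movement: The curator will examine what at midnight.
The filler 'what' is interpreted as the direct object of 'examine'. The gap is right after 'examine'.

Daniel wondered what the curator will examine ___ at midnight.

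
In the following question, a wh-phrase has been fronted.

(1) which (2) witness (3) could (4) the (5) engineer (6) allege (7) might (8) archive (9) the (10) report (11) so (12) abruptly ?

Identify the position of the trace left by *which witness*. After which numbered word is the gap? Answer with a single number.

In situ: The engineer could allege which witness might archive the report so abruptly.
The filler 'which witness' is interpreted as the subject of the clause embedded under 'allege'. Fronting leaves a gap immediately after 'allege':
Which witness could the engineer allege ___ might archive the report so abruptly?
'allege' is word 6.

6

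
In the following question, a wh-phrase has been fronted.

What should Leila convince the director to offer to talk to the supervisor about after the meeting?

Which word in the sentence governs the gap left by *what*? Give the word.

about

Underlying clause: Leila should convince the director to offer to talk to the supervisor about what after the meeting.
The filler 'what' is interpreted as the object of the preposition 'about'. It moves to the left edge, and the trace sits right after 'about':
What should Leila convince the director to offer to talk to the supervisor about ___ after the meeting?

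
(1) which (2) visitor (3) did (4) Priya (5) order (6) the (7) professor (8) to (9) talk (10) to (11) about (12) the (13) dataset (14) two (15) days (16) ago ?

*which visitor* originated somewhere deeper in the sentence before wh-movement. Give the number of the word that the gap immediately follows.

10

In situ: Priya did order the professor to talk to which visitor about the dataset two days ago.
'which visitor' functions as the object of the preposition 'to'. Wh-movement fronts it, leaving a gap right after 'to':
Which visitor did Priya order the professor to talk to ___ about the dataset two days ago?
'to' is word 10.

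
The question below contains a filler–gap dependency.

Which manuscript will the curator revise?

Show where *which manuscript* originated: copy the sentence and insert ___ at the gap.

Which manuscript will the curator revise ___?

Underlying clause: The curator will revise which manuscript.
'which manuscript' functions as the direct object of 'revise'. The gap is right after 'revise'.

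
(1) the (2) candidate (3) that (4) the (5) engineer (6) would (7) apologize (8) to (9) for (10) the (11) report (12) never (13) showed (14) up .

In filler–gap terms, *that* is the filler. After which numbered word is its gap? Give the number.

8

'that' is the object of the preposition 'to'. Wh-movement fronts it, leaving a gap right after 'to':
The candidate that the engineer would apologize to ___ for the report never showed up.
'to' is word 8.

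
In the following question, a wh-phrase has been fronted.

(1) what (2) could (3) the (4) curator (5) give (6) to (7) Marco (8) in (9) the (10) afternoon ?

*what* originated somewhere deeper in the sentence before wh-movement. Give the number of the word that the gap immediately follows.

5

In situ: The curator could give what to Marco in the afternoon.
'what' functions as the direct object of 'give'. Fronting leaves a gap immediately after 'give':
What could the curator give ___ to Marco in the afternoon?
'give' is word 5.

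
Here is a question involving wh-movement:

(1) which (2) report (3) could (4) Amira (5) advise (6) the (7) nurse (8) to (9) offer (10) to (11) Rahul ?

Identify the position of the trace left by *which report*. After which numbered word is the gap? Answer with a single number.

In situ: Amira could advise the nurse to offer which report to Rahul.
'which report' functions as the direct object of 'offer'. It moves to the left edge, and the trace sits right after 'offer':
Which report could Amira advise the nurse to offer ___ to Rahul?
'offer' is word 9.

9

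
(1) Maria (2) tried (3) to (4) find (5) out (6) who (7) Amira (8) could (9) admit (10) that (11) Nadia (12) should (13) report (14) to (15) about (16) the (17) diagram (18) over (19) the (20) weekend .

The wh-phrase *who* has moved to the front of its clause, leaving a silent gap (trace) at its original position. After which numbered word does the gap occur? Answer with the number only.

14

Before movement: Amira could admit that Nadia should report to who about the diagram over the weekend.
'who' functions as the object of the preposition 'to'. It moves to the left edge, and the trace sits right after 'to':
Maria tried to find out who Amira could admit that Nadia should report to ___ about the diagram over the weekend.
'to' is word 14.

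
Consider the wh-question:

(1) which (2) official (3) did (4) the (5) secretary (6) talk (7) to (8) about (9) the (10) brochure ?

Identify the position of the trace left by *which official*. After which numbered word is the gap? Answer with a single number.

Pre-movement form: The secretary did talk to which official about the brochure.
'which official' functions as the object of the preposition 'to'. It moves to the left edge, and the trace sits right after 'to':
Which official did the secretary talk to ___ about the brochure?
'to' is word 7.

7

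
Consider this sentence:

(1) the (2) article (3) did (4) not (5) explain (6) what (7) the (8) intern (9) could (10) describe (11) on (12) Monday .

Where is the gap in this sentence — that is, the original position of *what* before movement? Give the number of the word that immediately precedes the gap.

10

In situ: The intern could describe what on Monday.
'what' functions as the direct object of 'describe'. It moves to the left edge, and the trace sits right after 'describe':
The article did not explain what the intern could describe ___ on Monday.
'describe' is word 10.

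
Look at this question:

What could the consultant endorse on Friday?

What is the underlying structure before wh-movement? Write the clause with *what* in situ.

The consultant could endorse what on Friday.

'what' is the direct object of 'endorse'. Fronting leaves a gap immediately after 'endorse':
What could the consultant endorse ___ on Friday?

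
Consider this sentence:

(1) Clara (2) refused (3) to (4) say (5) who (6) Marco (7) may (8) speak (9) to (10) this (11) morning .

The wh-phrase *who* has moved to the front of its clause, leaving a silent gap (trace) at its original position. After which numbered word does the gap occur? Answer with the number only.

9

Pre-movement form: Marco may speak to who this morning.
The filler 'who' is interpreted as the object of the preposition 'to'. It moves to the left edge, and the trace sits right after 'to':
Clara refused to say who Marco may speak to ___ this morning.
'to' is word 9.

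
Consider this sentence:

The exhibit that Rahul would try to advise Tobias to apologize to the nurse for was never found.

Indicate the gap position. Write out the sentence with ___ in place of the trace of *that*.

The exhibit that Rahul would try to advise Tobias to apologize to the nurse for ___ was never found.

The filler 'that' is interpreted as the object of the preposition 'for'. The gap is right after 'for'.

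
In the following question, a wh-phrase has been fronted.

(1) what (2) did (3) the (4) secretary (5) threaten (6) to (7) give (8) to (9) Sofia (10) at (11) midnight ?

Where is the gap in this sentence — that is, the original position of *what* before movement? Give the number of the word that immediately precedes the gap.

Before movement: The secretary did threaten to give what to Sofia at midnight.
'what' functions as the direct object of 'give'. It moves to the left edge, and the trace sits right after 'give':
What did the secretary threaten to give ___ to Sofia at midnight?
'give' is word 7.

7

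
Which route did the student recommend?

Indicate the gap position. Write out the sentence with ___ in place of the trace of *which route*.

Which route did the student recommend ___?

In situ: The student did recommend which route.
The filler 'which route' is interpreted as the direct object of 'recommend'. The gap is right after 'recommend'.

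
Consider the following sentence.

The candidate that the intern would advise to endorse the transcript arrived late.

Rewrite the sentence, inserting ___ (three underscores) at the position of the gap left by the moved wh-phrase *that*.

The filler 'that' is interpreted as the direct object of 'advise'. The gap is right after 'advise'.

The candidate that the intern would advise ___ to endorse the transcript arrived late.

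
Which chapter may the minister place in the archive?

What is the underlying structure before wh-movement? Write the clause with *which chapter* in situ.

'which chapter' is the direct object of 'place'. Wh-movement fronts it, leaving a gap right after 'place':
Which chapter may the minister place ___ in the archive?

The minister may place which chapter in the archive.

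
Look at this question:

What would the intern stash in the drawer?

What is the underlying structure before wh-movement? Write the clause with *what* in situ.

'what' is the direct object of 'stash'. Wh-movement fronts it, leaving a gap right after 'stash':
What would the intern stash ___ in the drawer?

The intern would stash what in the drawer.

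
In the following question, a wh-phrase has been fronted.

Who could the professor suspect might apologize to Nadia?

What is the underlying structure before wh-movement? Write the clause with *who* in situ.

The professor could suspect who might apologize to Nadia.

'who' is the subject of the clause embedded under 'suspect'. It moves to the left edge, and the trace sits right after 'suspect':
Who could the professor suspect ___ might apologize to Nadia?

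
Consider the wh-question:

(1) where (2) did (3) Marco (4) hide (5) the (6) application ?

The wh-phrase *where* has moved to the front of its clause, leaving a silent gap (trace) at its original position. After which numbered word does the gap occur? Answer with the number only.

6

Before movement: Marco did hide the application where.
'where' functions as the locative complement of 'hide'. It moves to the left edge, and the trace sits right after 'application':
Where did Marco hide the application ___?
'application' is word 6.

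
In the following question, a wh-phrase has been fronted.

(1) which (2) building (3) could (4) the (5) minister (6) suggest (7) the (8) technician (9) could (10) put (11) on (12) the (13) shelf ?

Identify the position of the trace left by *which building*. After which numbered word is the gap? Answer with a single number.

10

Underlying clause: The minister could suggest the technician could put which building on the shelf.
'which building' is the direct object of 'put'. It moves to the left edge, and the trace sits right after 'put':
Which building could the minister suggest the technician could put ___ on the shelf?
'put' is word 10.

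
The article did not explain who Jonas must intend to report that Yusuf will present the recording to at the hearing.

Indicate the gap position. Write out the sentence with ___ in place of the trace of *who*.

The article did not explain who Jonas must intend to report that Yusuf will present the recording to ___ at the hearing.

In situ: Jonas must intend to report that Yusuf will present the recording to who at the hearing.
'who' is the object of the preposition 'to' (recipient of 'present'). The gap is right after 'to'.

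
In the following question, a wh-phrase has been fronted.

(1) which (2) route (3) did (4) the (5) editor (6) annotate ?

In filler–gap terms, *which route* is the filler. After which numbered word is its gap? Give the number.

Pre-movement form: The editor did annotate which route.
The filler 'which route' is interpreted as the direct object of 'annotate'. It moves to the left edge, and the trace sits right after 'annotate':
Which route did the editor annotate ___?
'annotate' is word 6.

6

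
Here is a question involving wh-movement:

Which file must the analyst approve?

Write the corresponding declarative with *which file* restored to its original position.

The filler 'which file' is interpreted as the direct object of 'approve'. Fronting leaves a gap immediately after 'approve':
Which file must the analyst approve ___?

The analyst must approve which file.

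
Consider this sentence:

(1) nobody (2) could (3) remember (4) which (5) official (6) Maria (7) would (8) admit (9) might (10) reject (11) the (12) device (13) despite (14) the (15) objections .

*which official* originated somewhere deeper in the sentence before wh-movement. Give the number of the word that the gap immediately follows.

8

Pre-movement form: Maria would admit which official might reject the device despite the objections.
The filler 'which official' is interpreted as the subject of the clause embedded under 'admit'. Wh-movement fronts it, leaving a gap right after 'admit':
Nobody could remember which official Maria would admit ___ might reject the device despite the objections.
'admit' is word 8.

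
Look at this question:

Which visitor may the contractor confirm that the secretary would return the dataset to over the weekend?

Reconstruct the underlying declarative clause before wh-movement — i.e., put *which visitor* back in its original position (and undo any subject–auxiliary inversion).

The filler 'which visitor' is interpreted as the object of the preposition 'to' (recipient of 'return'). Fronting leaves a gap immediately after 'to':
Which visitor may the contractor confirm that the secretary would return the dataset to ___ over the weekend?

The contractor may confirm that the secretary would return the dataset to which visitor over the weekend.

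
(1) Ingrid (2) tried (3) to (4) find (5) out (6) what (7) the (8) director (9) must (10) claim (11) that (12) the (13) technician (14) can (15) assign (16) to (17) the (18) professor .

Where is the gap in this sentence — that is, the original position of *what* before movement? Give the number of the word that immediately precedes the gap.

Pre-movement form: The director must claim that the technician can assign what to the professor.
The filler 'what' is interpreted as the direct object of 'assign'. Wh-movement fronts it, leaving a gap right after 'assign':
Ingrid tried to find out what the director must claim that the technician can assign ___ to the professor.
'assign' is word 15.

15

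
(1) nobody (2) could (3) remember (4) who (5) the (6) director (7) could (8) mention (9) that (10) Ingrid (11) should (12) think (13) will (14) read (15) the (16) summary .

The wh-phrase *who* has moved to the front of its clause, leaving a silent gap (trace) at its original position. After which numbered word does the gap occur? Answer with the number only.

12

Before movement: The director could mention that Ingrid should think who will read the summary.
'who' functions as the subject of the clause embedded under 'think'. Wh-movement fronts it, leaving a gap right after 'think':
Nobody could remember who the director could mention that Ingrid should think ___ will read the summary.
'think' is word 12.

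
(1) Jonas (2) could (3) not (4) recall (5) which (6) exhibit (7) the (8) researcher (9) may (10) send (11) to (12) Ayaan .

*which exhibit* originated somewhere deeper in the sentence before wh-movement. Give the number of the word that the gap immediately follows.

10

In situ: The researcher may send which exhibit to Ayaan.
'which exhibit' functions as the direct object of 'send'. Wh-movement fronts it, leaving a gap right after 'send':
Jonas could not recall which exhibit the researcher may send ___ to Ayaan.
'send' is word 10.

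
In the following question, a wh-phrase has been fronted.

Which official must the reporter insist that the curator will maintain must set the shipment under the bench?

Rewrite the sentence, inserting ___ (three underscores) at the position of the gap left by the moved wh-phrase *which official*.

Which official must the reporter insist that the curator will maintain ___ must set the shipment under the bench?

Underlying clause: The reporter must insist that the curator will maintain which official must set the shipment under the bench.
'which official' is the subject of the clause embedded under 'maintain'. The gap is right after 'maintain'.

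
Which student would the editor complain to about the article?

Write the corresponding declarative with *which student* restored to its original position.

The filler 'which student' is interpreted as the object of the preposition 'to'. Fronting leaves a gap immediately after 'to':
Which student would the editor complain to ___ about the article?

The editor would complain to which student about the article.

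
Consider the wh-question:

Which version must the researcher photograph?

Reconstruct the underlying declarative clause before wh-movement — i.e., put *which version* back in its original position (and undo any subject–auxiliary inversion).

'which version' is the direct object of 'photograph'. Fronting leaves a gap immediately after 'photograph':
Which version must the researcher photograph ___?

The researcher must photograph which version.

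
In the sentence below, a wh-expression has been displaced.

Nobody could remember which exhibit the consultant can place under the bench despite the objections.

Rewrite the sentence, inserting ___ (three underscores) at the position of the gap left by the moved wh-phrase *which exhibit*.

Underlying clause: The consultant can place which exhibit under the bench despite the objections.
The filler 'which exhibit' is interpreted as the direct object of 'place'. The gap is right after 'place'.

Nobody could remember which exhibit the consultant can place ___ under the bench despite the objections.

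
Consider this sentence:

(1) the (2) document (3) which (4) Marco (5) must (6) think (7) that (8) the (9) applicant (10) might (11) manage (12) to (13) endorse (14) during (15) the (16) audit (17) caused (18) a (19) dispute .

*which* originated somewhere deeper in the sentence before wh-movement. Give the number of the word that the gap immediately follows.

13

The filler 'which' is interpreted as the direct object of 'endorse'. Fronting leaves a gap immediately after 'endorse':
The document which Marco must think that the applicant might manage to endorse ___ during the audit caused a dispute.
'endorse' is word 13.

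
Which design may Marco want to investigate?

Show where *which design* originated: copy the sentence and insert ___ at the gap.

Which design may Marco want to investigate ___?

Underlying clause: Marco may want to investigate which design.
'which design' is the direct object of 'investigate'. The gap is right after 'investigate'.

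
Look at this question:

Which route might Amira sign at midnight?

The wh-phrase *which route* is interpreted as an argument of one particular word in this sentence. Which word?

In situ: Amira might sign which route at midnight.
The filler 'which route' is interpreted as the direct object of 'sign'. Wh-movement fronts it, leaving a gap right after 'sign':
Which route might Amira sign ___ at midnight?

sign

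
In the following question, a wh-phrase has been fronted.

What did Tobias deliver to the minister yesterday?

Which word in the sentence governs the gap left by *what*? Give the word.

deliver

Underlying clause: Tobias did deliver what to the minister yesterday.
'what' functions as the direct object of 'deliver'. Wh-movement fronts it, leaving a gap right after 'deliver':
What did Tobias deliver ___ to the minister yesterday?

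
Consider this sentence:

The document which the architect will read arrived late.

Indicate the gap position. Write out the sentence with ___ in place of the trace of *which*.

The document which the architect will read ___ arrived late.

'which' functions as the direct object of 'read'. The gap is right after 'read'.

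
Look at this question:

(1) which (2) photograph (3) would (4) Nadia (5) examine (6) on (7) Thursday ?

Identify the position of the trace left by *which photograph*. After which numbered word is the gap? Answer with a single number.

Underlying clause: Nadia would examine which photograph on Thursday.
'which photograph' is the direct object of 'examine'. Fronting leaves a gap immediately after 'examine':
Which photograph would Nadia examine ___ on Thursday?
'examine' is word 5.

5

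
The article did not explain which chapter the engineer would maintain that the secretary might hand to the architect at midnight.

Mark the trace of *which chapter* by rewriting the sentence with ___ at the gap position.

The article did not explain which chapter the engineer would maintain that the secretary might hand ___ to the architect at midnight.

Before movement: The engineer would maintain that the secretary might hand which chapter to the architect at midnight.
The filler 'which chapter' is interpreted as the direct object of 'hand'. The gap is right after 'hand'.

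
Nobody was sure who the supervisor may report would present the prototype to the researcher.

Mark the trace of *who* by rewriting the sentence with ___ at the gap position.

Pre-movement form: The supervisor may report who would present the prototype to the researcher.
'who' functions as the subject of the clause embedded under 'report'. The gap is right after 'report'.

Nobody was sure who the supervisor may report ___ would present the prototype to the researcher.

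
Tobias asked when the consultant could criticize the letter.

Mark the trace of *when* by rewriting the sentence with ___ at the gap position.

Underlying clause: The consultant could criticize the letter when.
'when' is the temporal adjunct. The gap is right after 'letter'.

Tobias asked when the consultant could criticize the letter ___.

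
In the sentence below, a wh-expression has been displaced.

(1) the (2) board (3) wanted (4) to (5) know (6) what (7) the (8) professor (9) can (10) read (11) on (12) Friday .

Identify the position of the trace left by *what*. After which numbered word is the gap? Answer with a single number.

In situ: The professor can read what on Friday.
The filler 'what' is interpreted as the direct object of 'read'. Wh-movement fronts it, leaving a gap right after 'read':
The board wanted to know what the professor can read ___ on Friday.
'read' is word 10.

10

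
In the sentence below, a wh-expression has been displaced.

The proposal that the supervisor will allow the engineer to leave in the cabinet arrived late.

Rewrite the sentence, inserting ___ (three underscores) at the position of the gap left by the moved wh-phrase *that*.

The filler 'that' is interpreted as the direct object of 'leave'. The gap is right after 'leave'.

The proposal that the supervisor will allow the engineer to leave ___ in the cabinet arrived late.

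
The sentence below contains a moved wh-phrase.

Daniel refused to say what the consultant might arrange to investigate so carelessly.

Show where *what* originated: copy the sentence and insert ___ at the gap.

Daniel refused to say what the consultant might arrange to investigate ___ so carelessly.

In situ: The consultant might arrange to investigate what so carelessly.
'what' is the direct object of 'investigate'. The gap is right after 'investigate'.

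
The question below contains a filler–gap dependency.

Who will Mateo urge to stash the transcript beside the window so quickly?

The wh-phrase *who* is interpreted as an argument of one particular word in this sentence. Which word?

Pre-movement form: Mateo will urge who to stash the transcript beside the window so quickly.
The filler 'who' is interpreted as the direct object of 'urge'. Fronting leaves a gap immediately after 'urge':
Who will Mateo urge ___ to stash the transcript beside the window so quickly?

urge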